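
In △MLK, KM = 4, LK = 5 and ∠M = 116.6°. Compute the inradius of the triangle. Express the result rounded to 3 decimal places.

Law of sines: sin L = KM·sin M/LK ≈ 0.71532.
Since LK ≥ KM, only the acute value applies: ∠L ≈ 45.67°.
Then ∠K = 180° − ∠M − ∠L ≈ 17.73°.
Law of sines gives ML = LK·sin K/sin M ≈ 1.7029.
Area = ½·LK·KM·sin K ≈ 3.0454.
Semiperimeter s = (5+4+1.7029)/2 = 5.3515.
Inradius = area/s = 3.0454/5.3515 ≈ 0.56907.

r ≈ 0.569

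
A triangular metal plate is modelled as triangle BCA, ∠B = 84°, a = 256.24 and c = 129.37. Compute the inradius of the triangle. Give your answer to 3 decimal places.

r ≈ 49.928

By the law of cosines, b² = c² + a² − 2·c·a·cos B = 75465, so b ≈ 274.71.
Area = ½·c·a·sin B ≈ 16484.
Semiperimeter s = (274.71+129.37+256.24)/2 = 330.16.
Inradius = area/s = 16484/330.16 ≈ 49.928.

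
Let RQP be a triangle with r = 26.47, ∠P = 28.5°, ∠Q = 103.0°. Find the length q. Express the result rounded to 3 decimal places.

The third angle is ∠R = 180° − ∠Q − ∠P = 48.50°.
Law of sines: q = r·sin Q/sin R ≈ 34.437.

34.437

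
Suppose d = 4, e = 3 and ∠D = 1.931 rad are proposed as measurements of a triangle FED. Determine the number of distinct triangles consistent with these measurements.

e·sin D = 3·sin(1.931 rad) ≈ 2.807.
Since ∠D is not acute, a triangle exists only if d > e; here d > e, so there is exactly one triangle.

1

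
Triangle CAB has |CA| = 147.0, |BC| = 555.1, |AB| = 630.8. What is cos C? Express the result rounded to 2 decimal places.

By the law of cosines, cos C = (|BC|² + |CA|² − |AB|²) / (2·|BC|·|CA|) ≈ -0.41767, so ∠C ≈ 2.002 rad.

cos C ≈ -0.42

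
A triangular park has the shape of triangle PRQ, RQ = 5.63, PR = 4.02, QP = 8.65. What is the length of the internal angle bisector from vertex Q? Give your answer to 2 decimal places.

By the law of cosines, cos Q = (RQ² + QP² − PR²) / (2·RQ·QP) ≈ 0.92772, so ∠Q ≈ 21.92°.
The bisector from Q has length 2·RQ·QP·cos(∠Q/2)/(RQ+QP) ≈ 6.6963.

6.70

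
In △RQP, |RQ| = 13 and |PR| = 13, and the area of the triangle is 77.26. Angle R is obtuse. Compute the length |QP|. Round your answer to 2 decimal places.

From area = ½·|PR|·|RQ|·sin R, we get sin R = 2·area/(|PR|·|RQ|) ≈ 0.91432.
Taking the obtuse solution, ∠R ≈ 113.89°.
Law of cosines then gives |QP| ≈ 21.792.

21.79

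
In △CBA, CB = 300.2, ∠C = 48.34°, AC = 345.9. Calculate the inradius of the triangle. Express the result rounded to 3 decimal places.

By the law of cosines, BA² = AC² + CB² − 2·AC·CB·cos C = 71721, so BA ≈ 267.81.
Area = ½·AC·CB·sin C ≈ 38789.
Semiperimeter s = (267.81+345.9+300.2)/2 = 456.95.
Inradius = area/s = 38789/456.95 ≈ 84.887.

84.887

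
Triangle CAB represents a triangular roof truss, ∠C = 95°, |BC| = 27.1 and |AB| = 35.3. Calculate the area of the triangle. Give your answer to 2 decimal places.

Law of sines: sin A = |BC|·sin C/|AB| ≈ 0.76478.
Since |AB| ≥ |BC|, only the acute value applies: ∠A ≈ 49.89°.
Then ∠B = 180° − ∠C − ∠A ≈ 35.11°.
Law of sines gives |CA| = |AB|·sin B/sin C ≈ 20.381.
Area = ½·|AB|·|BC|·sin B ≈ 275.12.

275.12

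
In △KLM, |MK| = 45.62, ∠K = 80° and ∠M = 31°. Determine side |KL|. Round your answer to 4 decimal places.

The third angle is ∠L = 180° − ∠M − ∠K = 69.00°.
Law of sines: |KL| = |MK|·sin M/sin L ≈ 25.168.

25.1677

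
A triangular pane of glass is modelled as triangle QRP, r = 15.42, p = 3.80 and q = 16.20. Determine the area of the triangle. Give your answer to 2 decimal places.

area ≈ 29.19

Semiperimeter s = (16.2 + 15.42 + 3.8)/2 = 17.71.
Heron's formula: area = √(17.71·1.51·2.29·13.91) ≈ 29.186.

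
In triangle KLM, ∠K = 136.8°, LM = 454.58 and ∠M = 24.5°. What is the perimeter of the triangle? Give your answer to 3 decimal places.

perimeter ≈ 942.867

The third angle is ∠L = 180° − ∠M − ∠K = 18.70°.
Law of sines: MK = LM·sin L/sin K ≈ 212.91.
Law of sines: KL = LM·sin M/sin K ≈ 275.38.
Semiperimeter s = (454.58+212.91+275.38)/2 = 471.43.
Perimeter = 454.58 + 212.91 + 275.38 = 942.87.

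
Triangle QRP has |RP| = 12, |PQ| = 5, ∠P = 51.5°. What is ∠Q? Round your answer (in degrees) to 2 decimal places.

By the law of cosines, |QR|² = |RP|² + |PQ|² − 2·|RP|·|PQ|·cos P = 94.298, so |QR| ≈ 9.7107.
Law of cosines again: cos Q = (|PQ|² + |QR|² − |RP|²)/(2·|PQ|·|QR|) ≈ -0.25438, so ∠Q ≈ 104.74°.

104.74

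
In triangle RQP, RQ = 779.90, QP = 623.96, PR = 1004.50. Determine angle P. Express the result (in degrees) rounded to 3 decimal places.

50.928

By the law of cosines, cos P = (QP² + PR² − RQ²) / (2·QP·PR) ≈ 0.63030, so ∠P ≈ 50.93°.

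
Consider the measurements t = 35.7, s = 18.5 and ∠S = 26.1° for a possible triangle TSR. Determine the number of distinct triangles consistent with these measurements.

t·sin S = 35.7·sin(26.1°) ≈ 15.71.
Since t sin S < s < t (15.71 < 18.5 < 35.7), two triangles exist.

2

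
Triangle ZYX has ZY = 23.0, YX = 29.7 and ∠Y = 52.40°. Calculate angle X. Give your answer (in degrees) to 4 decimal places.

By the law of cosines, XZ² = ZY² + YX² − 2·ZY·YX·cos Y = 577.51, so XZ ≈ 24.031.
Law of cosines again: cos X = (YX² + XZ² − ZY²)/(2·YX·XZ) ≈ 0.65192, so ∠X ≈ 49.31°.

∠X ≈ 49.3132°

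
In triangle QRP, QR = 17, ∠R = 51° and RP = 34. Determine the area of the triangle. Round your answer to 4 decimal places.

area ≈ 224.5952

Area = ½·QR·RP·sin R ≈ 224.6.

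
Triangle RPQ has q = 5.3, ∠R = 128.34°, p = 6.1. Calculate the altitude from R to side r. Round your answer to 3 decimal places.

h_R ≈ 2.470

By the law of cosines, r² = p² + q² − 2·p·q·cos R = 105.41, so r ≈ 10.267.
Area = ½·p·q·sin R ≈ 12.679.
The altitude from R has length 2·area/r ≈ 2.4698.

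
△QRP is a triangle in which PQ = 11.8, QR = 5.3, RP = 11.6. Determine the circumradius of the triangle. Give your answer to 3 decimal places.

6.010

By the law of cosines, cos Q = (PQ² + QR² − RP²) / (2·PQ·QR) ≈ 0.26199, so ∠Q ≈ 74.81°.
Circumradius = RP/(2 sin Q) ≈ 6.0099.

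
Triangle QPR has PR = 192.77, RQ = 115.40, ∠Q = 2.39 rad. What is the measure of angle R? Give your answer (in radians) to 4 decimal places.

Law of sines: sin P = RQ·sin Q/PR ≈ 0.40875.
Since PR ≥ RQ, only the acute value applies: ∠P ≈ 0.421 rad.
Then ∠R = π − ∠Q − ∠P ≈ 0.331 rad.

∠R ≈ 0.3305 rad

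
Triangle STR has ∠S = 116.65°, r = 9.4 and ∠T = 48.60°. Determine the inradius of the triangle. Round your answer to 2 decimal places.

3.32

The third angle is ∠R = 180° − ∠S − ∠T = 14.75°.
Law of sines: s = r·sin S/sin R ≈ 32.998.
Law of sines: t = r·sin T/sin R ≈ 27.694.
Area = ½·r·s·sin T ≈ 116.34.
Semiperimeter p = (32.998+27.694+9.4)/2 = 35.046.
Inradius = area/p = 116.34/35.046 ≈ 3.3195.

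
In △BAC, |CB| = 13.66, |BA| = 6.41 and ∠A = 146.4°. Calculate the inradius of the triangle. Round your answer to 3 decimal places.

r ≈ 0.998

Law of sines: sin C = |BA|·sin A/|CB| ≈ 0.25968.
Since |CB| ≥ |BA|, only the acute value applies: ∠C ≈ 15.05°.
Then ∠B = 180° − ∠A − ∠C ≈ 18.55°.
Law of sines gives |AC| = |CB|·sin B/sin A ≈ 7.8524.
Area = ½·|CB|·|BA|·sin B ≈ 13.927.
Semiperimeter s = (7.8524+13.66+6.41)/2 = 13.961.
Inradius = area/s = 13.927/13.961 ≈ 0.99756.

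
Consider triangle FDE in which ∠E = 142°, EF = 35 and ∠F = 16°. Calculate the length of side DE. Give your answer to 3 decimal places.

25.753

The third angle is ∠D = 180° − ∠E − ∠F = 22.00°.
Law of sines: DE = EF·sin F/sin D ≈ 25.753.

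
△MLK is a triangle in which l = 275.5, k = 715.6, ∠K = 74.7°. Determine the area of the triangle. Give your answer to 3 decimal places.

Law of sines: sin L = l·sin K/k ≈ 0.37135.
Since k ≥ l, only the acute value applies: ∠L ≈ 21.80°.
Then ∠M = 180° − ∠K − ∠L ≈ 83.50°.
Law of sines gives m = k·sin M/sin K ≈ 737.13.
Area = ½·k·l·sin M ≈ 97941.

97940.509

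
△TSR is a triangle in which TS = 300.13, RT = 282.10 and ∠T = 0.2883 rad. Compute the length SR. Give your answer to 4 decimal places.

85.5202

By the law of cosines, SR² = RT² + TS² − 2·RT·TS·cos T = 7313.7, so SR ≈ 85.52.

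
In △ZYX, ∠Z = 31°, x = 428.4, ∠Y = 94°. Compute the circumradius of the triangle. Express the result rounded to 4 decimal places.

The third angle is ∠X = 180° − ∠Z − ∠Y = 55.00°.
Law of sines: z = x·sin Z/sin X ≈ 269.35.
Law of sines: y = x·sin Y/sin X ≈ 521.71.
Circumradius = x/(2 sin X) ≈ 261.49.

R ≈ 261.4899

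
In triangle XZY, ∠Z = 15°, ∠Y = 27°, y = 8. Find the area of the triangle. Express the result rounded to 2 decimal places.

The third angle is ∠X = 180° − ∠Z − ∠Y = 138.00°.
Law of sines: x = y·sin X/sin Y ≈ 11.791.
Law of sines: z = y·sin Z/sin Y ≈ 4.5608.
Area = ½·y·x·sin Z ≈ 12.207.

area ≈ 12.21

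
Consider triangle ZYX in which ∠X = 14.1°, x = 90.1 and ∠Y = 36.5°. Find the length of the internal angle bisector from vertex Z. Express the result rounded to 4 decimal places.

t_Z ≈ 54.6340

The third angle is ∠Z = 180° − ∠Y − ∠X = 129.40°.
Law of sines: z = x·sin Z/sin X ≈ 285.79.
Law of sines: y = x·sin Y/sin X ≈ 219.99.
The bisector from Z has length 2·y·x·cos(∠Z/2)/(y+x) ≈ 54.634.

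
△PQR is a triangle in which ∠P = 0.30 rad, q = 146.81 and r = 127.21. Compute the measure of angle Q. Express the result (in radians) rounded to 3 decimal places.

By the law of cosines, p² = q² + r² − 2·q·r·cos P = 2052.4, so p ≈ 45.303.
Law of cosines again: cos Q = (r² + p² − q²)/(2·r·p) ≈ -0.28790, so ∠Q ≈ 1.863 rad.

1.863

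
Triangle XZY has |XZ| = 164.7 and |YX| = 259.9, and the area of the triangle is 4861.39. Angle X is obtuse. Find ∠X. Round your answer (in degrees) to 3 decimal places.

From area = ½·|YX|·|XZ|·sin X, we get sin X = 2·area/(|YX|·|XZ|) ≈ 0.22714.
Taking the obtuse solution, ∠X ≈ 166.87°.

∠X ≈ 166.871°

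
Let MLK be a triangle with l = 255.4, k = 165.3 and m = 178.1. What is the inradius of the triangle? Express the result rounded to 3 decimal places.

Semiperimeter s = (178.1 + 255.4 + 165.3)/2 = 299.4.
Heron's formula: area = √(299.4·121.3·44·134.1) ≈ 14639.
Inradius = area/s = 14639/299.4 ≈ 48.893.

48.893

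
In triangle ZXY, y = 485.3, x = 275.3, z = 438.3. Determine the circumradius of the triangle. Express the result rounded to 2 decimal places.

By the law of cosines, cos Z = (x² + y² − z²) / (2·x·y) ≈ 0.44609, so ∠Z ≈ 63.51°.
Circumradius = z/(2 sin Z) ≈ 244.86.

R ≈ 244.86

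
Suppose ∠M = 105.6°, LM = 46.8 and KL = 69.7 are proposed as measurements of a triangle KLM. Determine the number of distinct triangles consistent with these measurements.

LM·sin M = 46.8·sin(105.6°) ≈ 45.08.
Since ∠M is not acute, a triangle exists only if KL > LM; here KL > LM, so there is exactly one triangle.

1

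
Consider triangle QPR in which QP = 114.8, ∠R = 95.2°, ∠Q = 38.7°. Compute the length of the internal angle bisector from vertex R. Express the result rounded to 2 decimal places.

t_R ≈ 52.04

The third angle is ∠P = 180° − ∠R − ∠Q = 46.10°.
Law of sines: PR = QP·sin Q/sin R ≈ 72.074.
Law of sines: RQ = QP·sin P/sin R ≈ 83.061.
The bisector from R has length 2·PR·RQ·cos(∠R/2)/(PR+RQ) ≈ 52.042.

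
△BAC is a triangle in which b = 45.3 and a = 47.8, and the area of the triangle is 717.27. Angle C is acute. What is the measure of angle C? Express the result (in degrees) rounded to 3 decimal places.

∠C ≈ 41.491°

From area = ½·b·a·sin C, we get sin C = 2·area/(b·a) ≈ 0.66250.
Taking the acute solution, ∠C ≈ 41.49°.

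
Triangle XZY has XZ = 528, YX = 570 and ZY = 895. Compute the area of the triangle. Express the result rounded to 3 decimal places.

area ≈ 142162.806

Semiperimeter s = (895 + 570 + 528)/2 = 996.5.
Heron's formula: area = √(996.5·101.5·426.5·468.5) ≈ 1.4216e+05.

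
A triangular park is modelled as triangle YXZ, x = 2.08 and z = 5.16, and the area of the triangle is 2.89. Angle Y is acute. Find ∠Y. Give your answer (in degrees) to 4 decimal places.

From area = ½·x·z·sin Y, we get sin Y = 2·area/(x·z) ≈ 0.53854.
Taking the acute solution, ∠Y ≈ 32.58°.

∠Y ≈ 32.5840°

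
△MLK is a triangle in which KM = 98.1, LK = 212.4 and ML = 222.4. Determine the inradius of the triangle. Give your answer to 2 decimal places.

r ≈ 38.79

Semiperimeter s = (212.4 + 98.1 + 222.4)/2 = 266.45.
Heron's formula: area = √(266.45·54.05·168.35·44.05) ≈ 10334.
Inradius = area/s = 10334/266.45 ≈ 38.786.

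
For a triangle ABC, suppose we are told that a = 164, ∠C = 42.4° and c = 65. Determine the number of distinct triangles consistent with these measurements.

a·sin C = 164·sin(42.4°) ≈ 110.6.
Since c = 65 < 110.6 = a sin C, no triangle exists.

0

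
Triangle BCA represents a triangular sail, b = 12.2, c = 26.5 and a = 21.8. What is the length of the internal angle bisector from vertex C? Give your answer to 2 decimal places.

t_C ≈ 10.22

By the law of cosines, cos C = (a² + b² − c²) / (2·a·b) ≈ -0.14696, so ∠C ≈ 98.45°.
The bisector from C has length 2·a·b·cos(∠C/2)/(a+b) ≈ 10.217.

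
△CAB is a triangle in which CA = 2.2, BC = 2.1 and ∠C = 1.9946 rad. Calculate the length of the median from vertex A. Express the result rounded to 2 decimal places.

m_A ≈ 2.80

By the law of cosines, AB² = BC² + CA² − 2·BC·CA·cos C = 13.05, so AB ≈ 3.6124.
Median from A: ½√(2·CA² + 2·AB² − BC²) ≈ 2.8004.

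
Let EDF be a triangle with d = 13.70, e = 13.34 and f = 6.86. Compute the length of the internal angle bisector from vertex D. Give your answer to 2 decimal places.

By the law of cosines, cos D = (f² + e² − d²) / (2·f·e) ≈ 0.20394, so ∠D ≈ 78.23°.
The bisector from D has length 2·f·e·cos(∠D/2)/(f+e) ≈ 7.0298.

t_D ≈ 7.03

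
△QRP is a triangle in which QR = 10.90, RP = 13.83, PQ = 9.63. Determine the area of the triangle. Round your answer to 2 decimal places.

area ≈ 52.24

Semiperimeter s = (13.83 + 9.63 + 10.9)/2 = 17.18.
Heron's formula: area = √(17.18·3.35·7.55·6.28) ≈ 52.238.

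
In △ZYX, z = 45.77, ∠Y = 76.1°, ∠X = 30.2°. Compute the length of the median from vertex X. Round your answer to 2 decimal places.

m_X ≈ 44.44

The third angle is ∠Z = 180° − ∠Y − ∠X = 73.70°.
Law of sines: y = z·sin Y/sin Z ≈ 46.29.
Law of sines: x = z·sin X/sin Z ≈ 23.987.
Median from X: ½√(2·z² + 2·y² − x²) ≈ 44.441.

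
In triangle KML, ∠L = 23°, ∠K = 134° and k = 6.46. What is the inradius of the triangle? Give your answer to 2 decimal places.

The third angle is ∠M = 180° − ∠L − ∠K = 23.00°.
Law of sines: m = k·sin M/sin K ≈ 3.5089.
Law of sines: l = k·sin L/sin K ≈ 3.5089.
Area = ½·k·m·sin L ≈ 4.4285.
Semiperimeter s = (6.46+3.5089+3.5089)/2 = 6.7389.
Inradius = area/s = 4.4285/6.7389 ≈ 0.65715.

r ≈ 0.66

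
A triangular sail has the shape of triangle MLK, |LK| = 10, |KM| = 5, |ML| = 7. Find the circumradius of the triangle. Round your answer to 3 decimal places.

By the law of cosines, cos M = (|KM|² + |ML|² − |LK|²) / (2·|KM|·|ML|) ≈ -0.37143, so ∠M ≈ 111.80°.
Circumradius = |LK|/(2 sin M) ≈ 5.3853.

R ≈ 5.385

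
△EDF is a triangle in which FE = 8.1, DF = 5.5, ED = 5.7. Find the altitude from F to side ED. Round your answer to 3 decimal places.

h_F ≈ 5.494

Semiperimeter s = (5.5 + 8.1 + 5.7)/2 = 9.65.
Heron's formula: area = √(9.65·4.15·1.55·3.95) ≈ 15.659.
The altitude from F has length 2·area/ED ≈ 5.4942.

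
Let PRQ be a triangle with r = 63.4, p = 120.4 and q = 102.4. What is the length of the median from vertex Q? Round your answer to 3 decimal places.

81.464

Median from Q: ½√(2·p² + 2·r² − q²) ≈ 81.464.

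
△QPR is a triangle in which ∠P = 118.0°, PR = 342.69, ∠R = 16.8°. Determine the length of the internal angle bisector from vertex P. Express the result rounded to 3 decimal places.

The third angle is ∠Q = 180° − ∠P − ∠R = 45.20°.
Law of sines: RQ = PR·sin P/sin Q ≈ 426.42.
Law of sines: QP = PR·sin R/sin Q ≈ 139.59.
The bisector from P has length 2·QP·PR·cos(∠P/2)/(QP+PR) ≈ 102.17.

t_P ≈ 102.170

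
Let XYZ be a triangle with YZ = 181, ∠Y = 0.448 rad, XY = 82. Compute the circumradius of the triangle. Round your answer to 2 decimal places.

By the law of cosines, ZX² = XY² + YZ² − 2·XY·YZ·cos Y = 12730, so ZX ≈ 112.83.
Area = ½·XY·YZ·sin Y ≈ 3214.5.
Circumradius = ZX/(2 sin Y) ≈ 130.24.

R ≈ 130.24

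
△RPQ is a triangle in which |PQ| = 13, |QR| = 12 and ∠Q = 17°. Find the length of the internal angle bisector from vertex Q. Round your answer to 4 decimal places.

t_Q ≈ 12.3429

By the law of cosines, |RP|² = |PQ|² + |QR|² − 2·|PQ|·|QR|·cos Q = 14.633, so |RP| ≈ 3.8253.
The bisector from Q has length 2·|PQ|·|QR|·cos(∠Q/2)/(|PQ|+|QR|) ≈ 12.343.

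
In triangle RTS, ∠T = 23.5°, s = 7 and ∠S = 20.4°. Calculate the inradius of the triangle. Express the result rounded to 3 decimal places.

1.343

The third angle is ∠R = 180° − ∠T − ∠S = 136.10°.
Law of sines: r = s·sin R/sin S ≈ 13.925.
Law of sines: t = s·sin T/sin S ≈ 8.0077.
Area = ½·s·r·sin T ≈ 19.434.
Semiperimeter p = (13.925+8.0077+7)/2 = 14.466.
Inradius = area/p = 19.434/14.466 ≈ 1.3434.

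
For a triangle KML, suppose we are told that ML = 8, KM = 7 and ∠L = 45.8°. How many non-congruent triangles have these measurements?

ML·sin L = 8·sin(45.8°) ≈ 5.735.
Since ML sin L < KM < ML (5.735 < 7 < 8), two triangles exist.

2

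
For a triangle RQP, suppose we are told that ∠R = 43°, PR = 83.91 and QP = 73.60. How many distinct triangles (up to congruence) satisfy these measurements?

2

PR·sin R = 83.91·sin(43°) ≈ 57.23.
Since PR sin R < QP < PR (57.23 < 73.60 < 83.91), two triangles exist.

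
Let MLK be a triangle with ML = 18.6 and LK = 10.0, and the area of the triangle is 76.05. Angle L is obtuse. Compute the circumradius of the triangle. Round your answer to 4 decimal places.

15.7091

From area = ½·ML·LK·sin L, we get sin L = 2·area/(ML·LK) ≈ 0.81774.
Taking the obtuse solution, ∠L ≈ 125.14°.
Law of cosines then gives KM ≈ 25.692.
Circumradius = KM/(2 sin L) ≈ 15.709.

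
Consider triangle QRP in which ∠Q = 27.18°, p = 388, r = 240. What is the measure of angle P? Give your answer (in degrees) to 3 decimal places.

By the law of cosines, q² = r² + p² − 2·r·p·cos Q = 42469, so q ≈ 206.08.
Law of cosines again: cos P = (q² + r² − p²)/(2·q·r) ≈ -0.51026, so ∠P ≈ 120.68°.

∠P ≈ 120.681°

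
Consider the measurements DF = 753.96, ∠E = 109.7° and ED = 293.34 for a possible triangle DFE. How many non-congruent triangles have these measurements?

ED·sin E = 293.34·sin(109.7°) ≈ 276.2.
Since ∠E is not acute, a triangle exists only if DF > ED; here DF > ED, so there is exactly one triangle.

1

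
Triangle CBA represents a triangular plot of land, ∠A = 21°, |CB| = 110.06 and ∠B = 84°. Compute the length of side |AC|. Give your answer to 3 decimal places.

305.432

The third angle is ∠C = 180° − ∠B − ∠A = 75.00°.
Law of sines: |AC| = |CB|·sin B/sin A ≈ 305.43.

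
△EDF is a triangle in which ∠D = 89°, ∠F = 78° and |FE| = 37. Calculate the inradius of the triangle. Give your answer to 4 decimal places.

The third angle is ∠E = 180° − ∠D − ∠F = 13.00°.
Law of sines: |DF| = |FE|·sin E/sin D ≈ 8.3245.
Law of sines: |ED| = |FE|·sin F/sin D ≈ 36.197.
Area = ½·|FE|·|DF|·sin F ≈ 150.64.
Semiperimeter s = (8.3245+37+36.197)/2 = 40.761.
Inradius = area/s = 150.64/40.761 ≈ 3.6956.

3.6956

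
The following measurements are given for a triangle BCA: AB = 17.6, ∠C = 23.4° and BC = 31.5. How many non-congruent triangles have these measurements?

2

BC·sin C = 31.5·sin(23.4°) ≈ 12.51.
Since BC sin C < AB < BC (12.51 < 17.6 < 31.5), two triangles exist.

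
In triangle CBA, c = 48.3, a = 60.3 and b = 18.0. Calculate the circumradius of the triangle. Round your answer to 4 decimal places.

R ≈ 36.4855

By the law of cosines, cos C = (b² + a² − c²) / (2·b·a) ≈ 0.74959, so ∠C ≈ 41.45°.
Circumradius = c/(2 sin C) ≈ 36.485.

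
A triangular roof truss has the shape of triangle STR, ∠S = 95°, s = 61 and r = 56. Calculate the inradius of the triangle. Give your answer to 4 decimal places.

8.0722

Law of sines: sin R = r·sin S/s ≈ 0.91454.
Since s ≥ r, only the acute value applies: ∠R ≈ 66.14°.
Then ∠T = 180° − ∠S − ∠R ≈ 18.86°.
Law of sines gives t = s·sin T/sin S ≈ 19.794.
Area = ½·s·r·sin T ≈ 552.11.
Semiperimeter p = (61+19.794+56)/2 = 68.397.
Inradius = area/p = 552.11/68.397 ≈ 8.0722.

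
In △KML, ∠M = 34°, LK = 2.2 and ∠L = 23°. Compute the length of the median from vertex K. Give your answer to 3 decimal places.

The third angle is ∠K = 180° − ∠M − ∠L = 123.00°.
Law of sines: ML = LK·sin K/sin M ≈ 3.2995.
Law of sines: KM = LK·sin L/sin M ≈ 1.5372.
Median from K: ½√(2·LK² + 2·KM² − ML²) ≈ 0.93798.

0.938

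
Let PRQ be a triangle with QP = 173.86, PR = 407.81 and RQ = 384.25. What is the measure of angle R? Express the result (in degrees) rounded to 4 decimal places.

By the law of cosines, cos R = (PR² + RQ² − QP²) / (2·PR·RQ) ≈ 0.90532, so ∠R ≈ 25.13°.

∠R ≈ 25.1333°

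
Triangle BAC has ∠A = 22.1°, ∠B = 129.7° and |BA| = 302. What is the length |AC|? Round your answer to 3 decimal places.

491.712

The third angle is ∠C = 180° − ∠B − ∠A = 28.20°.
Law of sines: |AC| = |BA|·sin B/sin C ≈ 491.71.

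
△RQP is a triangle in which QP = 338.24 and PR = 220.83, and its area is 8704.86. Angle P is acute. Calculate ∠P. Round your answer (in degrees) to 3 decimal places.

From area = ½·QP·PR·sin P, we get sin P = 2·area/(QP·PR) ≈ 0.23308.
Taking the acute solution, ∠P ≈ 13.48°.

∠P ≈ 13.479°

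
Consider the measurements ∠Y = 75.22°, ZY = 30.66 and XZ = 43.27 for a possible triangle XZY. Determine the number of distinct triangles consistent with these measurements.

ZY·sin Y = 30.66·sin(75.22°) ≈ 29.65.
Since XZ ≥ ZY, exactly one triangle exists.

1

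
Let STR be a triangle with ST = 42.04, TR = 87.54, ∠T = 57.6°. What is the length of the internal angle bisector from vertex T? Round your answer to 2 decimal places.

49.78

By the law of cosines, RS² = ST² + TR² − 2·ST·TR·cos T = 5486.7, so RS ≈ 74.072.
The bisector from T has length 2·ST·TR·cos(∠T/2)/(ST+TR) ≈ 49.776.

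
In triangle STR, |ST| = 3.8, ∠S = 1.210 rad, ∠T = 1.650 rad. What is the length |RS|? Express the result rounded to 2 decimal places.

13.63

The third angle is ∠R = π − ∠S − ∠T = 0.282 rad.
Law of sines: |RS| = |ST|·sin T/sin R ≈ 13.632.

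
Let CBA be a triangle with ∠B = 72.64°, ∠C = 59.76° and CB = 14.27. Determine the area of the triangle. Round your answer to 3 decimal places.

113.690

The third angle is ∠A = 180° − ∠C − ∠B = 47.60°.
Law of sines: BA = CB·sin C/sin A ≈ 16.695.
Law of sines: AC = CB·sin B/sin A ≈ 18.444.
Area = ½·CB·BA·sin B ≈ 113.69.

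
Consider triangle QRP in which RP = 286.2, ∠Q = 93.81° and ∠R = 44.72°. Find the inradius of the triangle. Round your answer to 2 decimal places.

The third angle is ∠P = 180° − ∠Q − ∠R = 41.47°.
Law of sines: PQ = RP·sin R/sin Q ≈ 201.83.
Law of sines: QR = RP·sin P/sin Q ≈ 189.95.
Area = ½·RP·PQ·sin P ≈ 19126.
Semiperimeter s = (286.2+201.83+189.95)/2 = 338.99.
Inradius = area/s = 19126/338.99 ≈ 56.421.

r ≈ 56.42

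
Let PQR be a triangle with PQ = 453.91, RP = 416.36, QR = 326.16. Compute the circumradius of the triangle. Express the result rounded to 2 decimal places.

235.80

By the law of cosines, cos P = (RP² + PQ² − QR²) / (2·RP·PQ) ≈ 0.72229, so ∠P ≈ 43.76°.
Circumradius = QR/(2 sin P) ≈ 235.8.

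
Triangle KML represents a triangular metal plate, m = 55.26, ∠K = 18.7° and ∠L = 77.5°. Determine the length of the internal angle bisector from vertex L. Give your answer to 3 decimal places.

The third angle is ∠M = 180° − ∠L − ∠K = 83.80°.
Law of sines: k = m·sin K/sin M ≈ 17.821.
Law of sines: l = m·sin L/sin M ≈ 54.268.
The bisector from L has length 2·k·m·cos(∠L/2)/(k+m) ≈ 21.019.

21.019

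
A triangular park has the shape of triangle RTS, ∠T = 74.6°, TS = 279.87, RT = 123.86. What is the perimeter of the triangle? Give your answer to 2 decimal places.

perimeter ≈ 678.06

By the law of cosines, SR² = RT² + TS² − 2·RT·TS·cos T = 75258, so SR ≈ 274.33.
Semiperimeter s = (279.87+274.33+123.86)/2 = 339.03.
Perimeter = 279.87 + 274.33 + 123.86 = 678.06.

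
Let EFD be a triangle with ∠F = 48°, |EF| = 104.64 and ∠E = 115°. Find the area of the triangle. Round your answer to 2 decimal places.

The third angle is ∠D = 180° − ∠E − ∠F = 17.00°.
Law of sines: |FD| = |EF|·sin E/sin D ≈ 324.37.
Law of sines: |DE| = |EF|·sin F/sin D ≈ 265.97.
Area = ½·|EF|·|FD|·sin F ≈ 12612.

area ≈ 12611.86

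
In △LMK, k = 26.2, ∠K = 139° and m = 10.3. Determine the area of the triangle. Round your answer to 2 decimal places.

area ≈ 59.26

Law of sines: sin M = m·sin K/k ≈ 0.25792.
Since k ≥ m, only the acute value applies: ∠M ≈ 14.95°.
Then ∠L = 180° − ∠K − ∠M ≈ 26.05°.
Law of sines gives l = k·sin L/sin K ≈ 17.54.
Area = ½·k·m·sin L ≈ 59.263.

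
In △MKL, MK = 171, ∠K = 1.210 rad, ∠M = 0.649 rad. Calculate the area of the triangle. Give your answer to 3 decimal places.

The third angle is ∠L = π − ∠M − ∠K = 1.283 rad.
Law of sines: KL = MK·sin M/sin L ≈ 107.8.
Law of sines: LM = MK·sin K/sin L ≈ 166.87.
Area = ½·MK·KL·sin K ≈ 8623.2.

area ≈ 8623.212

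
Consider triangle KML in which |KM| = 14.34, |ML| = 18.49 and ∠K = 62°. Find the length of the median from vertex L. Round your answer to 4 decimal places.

Law of sines: sin L = |KM|·sin K/|ML| ≈ 0.68477.
Since |ML| ≥ |KM|, only the acute value applies: ∠L ≈ 43.22°.
Then ∠M = 180° − ∠K − ∠L ≈ 74.78°.
Law of sines gives |LK| = |ML|·sin M/sin K ≈ 20.207.
Median from L: ½√(2·|ML|² + 2·|LK|² − |KM|²) ≈ 17.991.

m_L ≈ 17.9914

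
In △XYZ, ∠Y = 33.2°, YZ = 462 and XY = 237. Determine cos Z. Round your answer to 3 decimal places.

By the law of cosines, ZX² = XY² + YZ² − 2·XY·YZ·cos Y = 86372, so ZX ≈ 293.89.
Law of cosines again: cos Z = (YZ² + ZX² − XY²)/(2·YZ·ZX) ≈ 0.89723, so ∠Z ≈ 26.20°.

0.897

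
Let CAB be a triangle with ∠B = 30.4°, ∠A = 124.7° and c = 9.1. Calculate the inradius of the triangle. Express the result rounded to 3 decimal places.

The third angle is ∠C = 180° − ∠A − ∠B = 24.90°.
Law of sines: a = c·sin A/sin C ≈ 17.769.
Law of sines: b = c·sin B/sin C ≈ 10.937.
Area = ½·c·a·sin B ≈ 40.913.
Semiperimeter s = (9.1+17.769+10.937)/2 = 18.903.
Inradius = area/s = 40.913/18.903 ≈ 2.1643.

2.164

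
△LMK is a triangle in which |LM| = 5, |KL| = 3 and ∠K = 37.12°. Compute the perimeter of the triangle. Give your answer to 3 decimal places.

perimeter ≈ 15.053

Law of sines: sin M = |KL|·sin K/|LM| ≈ 0.36209.
Since |LM| ≥ |KL|, only the acute value applies: ∠M ≈ 21.23°.
Then ∠L = 180° − ∠K − ∠M ≈ 121.65°.
Law of sines gives |MK| = |LM|·sin L/sin K ≈ 7.0528.
Semiperimeter s = (7.0528+3+5)/2 = 7.5264.
Perimeter = 7.0528 + 3 + 5 = 15.053.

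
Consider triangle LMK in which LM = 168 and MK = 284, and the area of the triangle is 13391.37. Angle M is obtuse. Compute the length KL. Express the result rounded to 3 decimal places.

From area = ½·LM·MK·sin M, we get sin M = 2·area/(LM·MK) ≈ 0.56134.
Taking the obtuse solution, ∠M ≈ 145.85°.
Law of cosines then gives KL ≈ 433.42.

433.418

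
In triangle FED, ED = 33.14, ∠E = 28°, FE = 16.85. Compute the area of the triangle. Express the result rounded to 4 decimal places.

131.0786

Area = ½·FE·ED·sin E ≈ 131.08.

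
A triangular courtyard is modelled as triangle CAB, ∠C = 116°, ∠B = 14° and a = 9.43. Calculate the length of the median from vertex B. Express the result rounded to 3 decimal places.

The third angle is ∠A = 180° − ∠B − ∠C = 50.00°.
Law of sines: c = a·sin C/sin A ≈ 11.064.
Law of sines: b = a·sin B/sin A ≈ 2.9781.
Median from B: ½√(2·c² + 2·a² − b²) ≈ 10.171.

m_B ≈ 10.171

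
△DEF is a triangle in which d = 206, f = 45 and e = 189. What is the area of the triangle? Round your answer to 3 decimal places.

4087.664

Semiperimeter s = (206 + 189 + 45)/2 = 220.
Heron's formula: area = √(220·14·31·175) ≈ 4087.7.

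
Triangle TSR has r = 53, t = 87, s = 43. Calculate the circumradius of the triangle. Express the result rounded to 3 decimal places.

56.531

By the law of cosines, cos T = (s² + r² − t²) / (2·s·r) ≈ -0.63866, so ∠T ≈ 2.264 rad.
Circumradius = t/(2 sin T) ≈ 56.531.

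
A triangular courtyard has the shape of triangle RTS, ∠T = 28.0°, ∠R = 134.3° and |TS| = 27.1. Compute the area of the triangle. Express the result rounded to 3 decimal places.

73.234

The third angle is ∠S = 180° − ∠R − ∠T = 17.70°.
Law of sines: |SR| = |TS|·sin T/sin R ≈ 17.777.
Law of sines: |RT| = |TS|·sin S/sin R ≈ 11.512.
Area = ½·|TS|·|SR|·sin S ≈ 73.234.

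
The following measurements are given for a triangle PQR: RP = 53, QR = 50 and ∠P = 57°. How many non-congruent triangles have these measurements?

RP·sin P = 53·sin(57°) ≈ 44.45.
Since RP sin P < QR < RP (44.45 < 50 < 53), two triangles exist.

2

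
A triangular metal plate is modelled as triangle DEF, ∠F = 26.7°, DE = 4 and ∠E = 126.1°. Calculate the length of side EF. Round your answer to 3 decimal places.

4.069

The third angle is ∠D = 180° − ∠E − ∠F = 27.20°.
Law of sines: EF = DE·sin D/sin F ≈ 4.0693.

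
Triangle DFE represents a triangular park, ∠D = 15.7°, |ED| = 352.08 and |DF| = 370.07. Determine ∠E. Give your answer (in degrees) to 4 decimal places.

By the law of cosines, |FE|² = |ED|² + |DF|² − 2·|ED|·|DF|·cos D = 10046, so |FE| ≈ 100.23.
Law of cosines again: cos E = (|FE|² + |ED|² − |DF|²)/(2·|FE|·|ED|) ≈ -0.04174, so ∠E ≈ 92.39°.

92.3921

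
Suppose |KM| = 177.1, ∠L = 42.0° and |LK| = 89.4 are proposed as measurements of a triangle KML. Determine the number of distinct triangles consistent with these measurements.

|LK|·sin L = 89.4·sin(42.0°) ≈ 59.82.
Since |KM| ≥ |LK|, exactly one triangle exists.

1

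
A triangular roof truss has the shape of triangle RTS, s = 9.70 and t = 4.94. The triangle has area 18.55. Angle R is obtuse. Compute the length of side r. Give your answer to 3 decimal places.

13.385

From area = ½·t·s·sin R, we get sin R = 2·area/(t·s) ≈ 0.77424.
Taking the obtuse solution, ∠R ≈ 129.26°.
Law of cosines then gives r ≈ 13.385.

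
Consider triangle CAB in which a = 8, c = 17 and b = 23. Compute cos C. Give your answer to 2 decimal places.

By the law of cosines, cos C = (a² + b² − c²) / (2·a·b) ≈ 0.82609, so ∠C ≈ 34.30°.

cos C ≈ 0.83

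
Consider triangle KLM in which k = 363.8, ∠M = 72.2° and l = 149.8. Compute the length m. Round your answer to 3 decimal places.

348.527

By the law of cosines, m² = k² + l² − 2·k·l·cos M = 1.2147e+05, so m ≈ 348.53.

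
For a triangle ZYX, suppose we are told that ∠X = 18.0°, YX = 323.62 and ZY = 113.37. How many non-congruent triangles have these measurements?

2

YX·sin X = 323.62·sin(18.0°) ≈ 100.
Since YX sin X < ZY < YX (100 < 113.37 < 323.62), two triangles exist.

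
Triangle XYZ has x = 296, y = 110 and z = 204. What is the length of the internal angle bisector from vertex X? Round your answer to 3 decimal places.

49.990

By the law of cosines, cos X = (y² + z² − x²) / (2·y·z) ≈ -0.75535, so ∠X ≈ 139.06°.
The bisector from X has length 2·y·z·cos(∠X/2)/(y+z) ≈ 49.99.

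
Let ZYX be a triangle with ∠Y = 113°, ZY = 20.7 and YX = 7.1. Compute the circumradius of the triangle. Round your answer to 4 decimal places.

By the law of cosines, XZ² = ZY² + YX² − 2·ZY·YX·cos Y = 593.75, so XZ ≈ 24.367.
Area = ½·ZY·YX·sin Y ≈ 67.643.
Circumradius = XZ/(2 sin Y) ≈ 13.236.

13.2357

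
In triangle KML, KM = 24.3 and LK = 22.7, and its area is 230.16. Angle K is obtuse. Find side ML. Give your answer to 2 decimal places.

From area = ½·LK·KM·sin K, we get sin K = 2·area/(LK·KM) ≈ 0.83450.
Taking the obtuse solution, ∠K ≈ 123.44°.
Law of cosines then gives ML ≈ 41.396.

41.40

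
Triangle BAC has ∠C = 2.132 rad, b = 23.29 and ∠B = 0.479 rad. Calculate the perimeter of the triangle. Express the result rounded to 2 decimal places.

perimeter ≈ 91.64

The third angle is ∠A = π − ∠C − ∠B = 0.531 rad.
Law of sines: a = b·sin A/sin B ≈ 25.572.
Law of sines: c = b·sin C/sin B ≈ 42.782.
Semiperimeter s = (23.29+25.572+42.782)/2 = 45.822.
Perimeter = 23.29 + 25.572 + 42.782 = 91.643.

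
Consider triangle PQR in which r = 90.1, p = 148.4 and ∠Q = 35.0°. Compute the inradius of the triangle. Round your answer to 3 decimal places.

By the law of cosines, q² = r² + p² − 2·r·p·cos Q = 8235.1, so q ≈ 90.747.
Area = ½·r·p·sin Q ≈ 3834.6.
Semiperimeter s = (148.4+90.747+90.1)/2 = 164.62.
Inradius = area/s = 3834.6/164.62 ≈ 23.293.

23.293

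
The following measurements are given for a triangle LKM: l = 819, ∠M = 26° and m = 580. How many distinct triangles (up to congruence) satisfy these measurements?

2

l·sin M = 819·sin(26°) ≈ 359.
Since l sin M < m < l (359 < 580 < 819), two triangles exist.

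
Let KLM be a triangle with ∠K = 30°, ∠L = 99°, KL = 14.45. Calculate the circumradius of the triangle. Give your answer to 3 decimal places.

R ≈ 9.297

The third angle is ∠M = 180° − ∠K − ∠L = 51.00°.
Law of sines: LM = KL·sin K/sin M ≈ 9.2968.
Law of sines: MK = KL·sin L/sin M ≈ 18.365.
Circumradius = KL/(2 sin M) ≈ 9.2968.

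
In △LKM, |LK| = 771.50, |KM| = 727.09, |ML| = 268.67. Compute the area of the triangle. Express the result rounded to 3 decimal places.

area ≈ 97663.489

Semiperimeter s = (727.09 + 268.67 + 771.5)/2 = 883.63.
Heron's formula: area = √(883.63·156.54·614.96·112.13) ≈ 97663.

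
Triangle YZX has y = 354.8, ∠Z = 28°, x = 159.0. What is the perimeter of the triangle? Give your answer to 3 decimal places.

By the law of cosines, z² = x² + y² − 2·x·y·cos Z = 51544, so z ≈ 227.03.
Semiperimeter s = (354.8+227.03+159)/2 = 370.42.
Perimeter = 354.8 + 227.03 + 159 = 740.83.

740.834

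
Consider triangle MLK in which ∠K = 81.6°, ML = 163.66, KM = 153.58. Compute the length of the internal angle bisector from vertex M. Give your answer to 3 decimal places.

Law of sines: sin L = KM·sin K/ML ≈ 0.92834.
Since ML ≥ KM, only the acute value applies: ∠L ≈ 68.18°.
Then ∠M = 180° − ∠K − ∠L ≈ 30.22°.
Law of sines gives LK = ML·sin M/sin K ≈ 83.272.
The bisector from M has length 2·KM·ML·cos(∠M/2)/(KM+ML) ≈ 152.98.

152.981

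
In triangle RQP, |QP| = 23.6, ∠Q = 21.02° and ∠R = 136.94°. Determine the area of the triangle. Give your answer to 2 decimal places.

54.90

The third angle is ∠P = 180° − ∠R − ∠Q = 22.04°.
Law of sines: |PR| = |QP|·sin Q/sin R ≈ 12.398.
Law of sines: |RQ| = |QP|·sin P/sin R ≈ 12.971.
Area = ½·|QP|·|PR|·sin P ≈ 54.9.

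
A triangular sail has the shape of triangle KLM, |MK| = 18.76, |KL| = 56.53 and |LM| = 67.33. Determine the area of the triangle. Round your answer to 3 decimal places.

Semiperimeter s = (67.33 + 18.76 + 56.53)/2 = 71.31.
Heron's formula: area = √(71.31·3.98·52.55·14.78) ≈ 469.51.

area ≈ 469.505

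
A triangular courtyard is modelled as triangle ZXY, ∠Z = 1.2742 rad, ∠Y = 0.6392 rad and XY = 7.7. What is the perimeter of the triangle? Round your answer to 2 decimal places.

perimeter ≈ 20.09

The third angle is ∠X = π − ∠Y − ∠Z = 1.2282 rad.
Law of sines: YZ = XY·sin X/sin Z ≈ 7.5836.
Law of sines: ZX = XY·sin Y/sin Z ≈ 4.8032.
Semiperimeter s = (7.7+7.5836+4.8032)/2 = 10.043.
Perimeter = 7.7 + 7.5836 + 4.8032 = 20.087.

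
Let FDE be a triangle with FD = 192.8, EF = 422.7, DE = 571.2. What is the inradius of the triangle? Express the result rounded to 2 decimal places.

50.51

Semiperimeter s = (571.2 + 422.7 + 192.8)/2 = 593.35.
Heron's formula: area = √(593.35·22.15·170.65·400.55) ≈ 29973.
Inradius = area/s = 29973/593.35 ≈ 50.514.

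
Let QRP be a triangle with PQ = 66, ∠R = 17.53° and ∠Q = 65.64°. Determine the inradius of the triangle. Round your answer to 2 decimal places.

The third angle is ∠P = 180° − ∠Q − ∠R = 96.83°.
Law of sines: RP = PQ·sin Q/sin R ≈ 199.61.
Law of sines: QR = PQ·sin P/sin R ≈ 217.56.
Area = ½·PQ·RP·sin P ≈ 6540.4.
Semiperimeter s = (199.61+66+217.56)/2 = 241.59.
Inradius = area/s = 6540.4/241.59 ≈ 27.073.

27.07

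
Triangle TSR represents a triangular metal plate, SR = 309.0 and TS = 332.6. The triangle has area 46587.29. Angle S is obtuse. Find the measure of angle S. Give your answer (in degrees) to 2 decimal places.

From area = ½·TS·SR·sin S, we get sin S = 2·area/(TS·SR) ≈ 0.90660.
Taking the obtuse solution, ∠S ≈ 114.96°.

114.96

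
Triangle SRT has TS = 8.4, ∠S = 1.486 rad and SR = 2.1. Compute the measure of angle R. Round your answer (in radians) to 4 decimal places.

1.4064

By the law of cosines, RT² = TS² + SR² − 2·TS·SR·cos S = 71.982, so RT ≈ 8.4842.
Law of cosines again: cos R = (SR² + RT² − TS²)/(2·SR·RT) ≈ 0.16366, so ∠R ≈ 1.406 rad.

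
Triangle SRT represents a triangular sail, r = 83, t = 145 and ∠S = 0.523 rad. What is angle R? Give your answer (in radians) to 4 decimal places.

0.5159

By the law of cosines, s² = r² + t² − 2·r·t·cos S = 7061.6, so s ≈ 84.033.
Law of cosines again: cos R = (t² + s² − r²)/(2·t·s) ≈ 0.86984, so ∠R ≈ 0.516 rad.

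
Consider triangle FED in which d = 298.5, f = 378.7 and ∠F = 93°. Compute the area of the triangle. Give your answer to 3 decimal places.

Law of sines: sin D = d·sin F/f ≈ 0.78714.
Since f ≥ d, only the acute value applies: ∠D ≈ 51.92°.
Then ∠E = 180° − ∠F − ∠D ≈ 35.08°.
Law of sines gives e = f·sin E/sin F ≈ 217.95.
Area = ½·f·d·sin E ≈ 32484.

area ≈ 32484.293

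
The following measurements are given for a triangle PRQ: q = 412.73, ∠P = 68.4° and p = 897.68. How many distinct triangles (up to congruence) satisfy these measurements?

q·sin P = 412.73·sin(68.4°) ≈ 383.7.
Since p ≥ q, exactly one triangle exists.

1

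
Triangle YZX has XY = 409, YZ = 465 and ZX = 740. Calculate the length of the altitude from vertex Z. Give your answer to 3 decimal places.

h_Z ≈ 419.503

Semiperimeter s = (740 + 409 + 465)/2 = 807.
Heron's formula: area = √(807·67·398·342) ≈ 85788.
The altitude from Z has length 2·area/XY ≈ 419.5.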